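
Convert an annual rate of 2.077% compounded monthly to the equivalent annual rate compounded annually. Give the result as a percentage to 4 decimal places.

EAR = (1 + 0.02077/12)^12 − 1 = 0.020969.
Compounded annually, the equivalent nominal rate is the EAR itself: 2.0969%.

2.0969%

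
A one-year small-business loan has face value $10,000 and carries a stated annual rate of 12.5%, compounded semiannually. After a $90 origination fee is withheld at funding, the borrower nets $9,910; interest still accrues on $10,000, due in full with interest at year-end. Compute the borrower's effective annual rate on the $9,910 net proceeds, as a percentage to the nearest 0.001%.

13.916%

Amount owed after one year: 10,000 × (1 + 0.125/2)^2 = 10,000 × 1.128906 = $11,289.06.
Effective rate on net proceeds: 11,289.06 / 9,910 − 1 = 0.139159 = 13.916%.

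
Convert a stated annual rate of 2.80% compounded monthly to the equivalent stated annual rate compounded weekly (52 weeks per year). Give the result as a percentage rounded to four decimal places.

2.7975%

EAR = (1 + 0.0280/12)^12 − 1 = 0.028362.
Solve (1 + r/52)^52 = 1.028362: r/52 = 1.028362^(1/52) − 1 = 0.000538, so r = 0.027975 = 2.7975%.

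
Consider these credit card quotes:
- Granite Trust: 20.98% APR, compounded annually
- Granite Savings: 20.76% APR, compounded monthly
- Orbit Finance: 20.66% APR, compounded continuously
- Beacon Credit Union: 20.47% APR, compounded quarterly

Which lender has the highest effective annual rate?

Granite Trust: compounded annually, EAR = 20.980%
Granite Savings: (1 + 0.2076/12)^12 − 1 = 22.854%
Orbit Finance: e^0.2066 − 1 = 22.949%
Beacon Credit Union: (1 + 0.2047/4)^4 − 1 = 22.096%
The highest effective annual rate is Orbit Finance at 22.949%.

Orbit Finance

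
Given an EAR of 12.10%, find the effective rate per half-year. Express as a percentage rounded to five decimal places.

5.87729%

The per-half-year rate i satisfies (1 + i)^2 = 1 + 0.1210.
i = 1.1210^(1/2) − 1 = 0.0587729 = 5.87729%.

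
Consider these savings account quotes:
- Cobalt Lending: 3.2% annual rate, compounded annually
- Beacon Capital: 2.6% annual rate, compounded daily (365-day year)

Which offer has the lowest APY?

Beacon Capital

Cobalt Lending: compounded annually, EAR = 3.200%
Beacon Capital: (1 + 0.026/365)^365 − 1 = 2.634%
The lowest effective annual rate is Beacon Capital at 2.634%.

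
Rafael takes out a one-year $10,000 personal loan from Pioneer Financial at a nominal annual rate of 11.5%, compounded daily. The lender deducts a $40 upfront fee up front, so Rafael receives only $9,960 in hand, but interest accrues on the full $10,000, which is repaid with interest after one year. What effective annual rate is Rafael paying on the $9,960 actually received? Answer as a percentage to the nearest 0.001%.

Amount owed after one year: 10,000 × (1 + 0.115/365)^365 = 10,000 × 1.121853 = $11,218.53.
Effective rate on net proceeds: 11,218.53 / 9,960 − 1 = 0.126359 = 12.636%.

12.636%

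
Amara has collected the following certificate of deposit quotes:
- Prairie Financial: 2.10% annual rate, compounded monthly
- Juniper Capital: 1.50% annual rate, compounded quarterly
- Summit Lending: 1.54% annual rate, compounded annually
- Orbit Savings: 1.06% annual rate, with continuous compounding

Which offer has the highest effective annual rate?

Prairie Financial

Prairie Financial: (1 + 0.0210/12)^12 − 1 = 2.120%
Juniper Capital: (1 + 0.0150/4)^4 − 1 = 1.508%
Summit Lending: compounded annually, EAR = 1.540%
Orbit Savings: e^0.0106 − 1 = 1.066%
The highest effective annual rate is Prairie Financial at 2.120%.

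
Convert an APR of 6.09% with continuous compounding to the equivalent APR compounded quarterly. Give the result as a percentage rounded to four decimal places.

6.1366%

EAR under continuous compounding: e^0.0609 − 1 = 0.062793.
Solve (1 + r/4)^4 = 1.062793: r/4 = 1.062793^(1/4) − 1 = 0.015341, so r = 0.061366 = 6.1366%.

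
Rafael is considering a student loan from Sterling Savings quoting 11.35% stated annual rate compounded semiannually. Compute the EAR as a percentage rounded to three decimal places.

11.672%

EAR = (1 + 0.1135/2)^2 − 1.
= (1 + 0.056750)^2 − 1 = 1.116721 − 1 = 11.672%.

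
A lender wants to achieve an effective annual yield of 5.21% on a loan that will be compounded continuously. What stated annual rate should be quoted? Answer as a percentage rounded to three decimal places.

5.079%

Continuous: nominal r satisfies e^r − 1 = 0.0521.
r = ln(1 + 0.0521) = ln(1.0521) = 0.050788 = 5.079%.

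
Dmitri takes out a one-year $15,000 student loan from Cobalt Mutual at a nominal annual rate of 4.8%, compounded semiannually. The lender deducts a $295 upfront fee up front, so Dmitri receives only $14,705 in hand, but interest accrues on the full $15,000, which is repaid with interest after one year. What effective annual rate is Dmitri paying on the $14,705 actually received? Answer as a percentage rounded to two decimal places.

6.96%

Amount owed after one year: 15,000 × (1 + 0.048/2)^2 = 15,000 × 1.048576 = $15,728.64.
Effective rate on net proceeds: 15,728.64 / 14,705 − 1 = 0.069612 = 6.96%.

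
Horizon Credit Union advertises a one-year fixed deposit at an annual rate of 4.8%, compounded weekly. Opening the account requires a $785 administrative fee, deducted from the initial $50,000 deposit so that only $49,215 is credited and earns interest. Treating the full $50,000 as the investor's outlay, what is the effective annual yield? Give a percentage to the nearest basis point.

Value after one year: 49,215 × (1 + 0.048/52)^52 = 49,215 × 1.049147 = $51,633.79.
Effective yield on the $50,000 outlay: 51,633.79 / 50,000 − 1 = 0.032676 = 3.27%.

3.27%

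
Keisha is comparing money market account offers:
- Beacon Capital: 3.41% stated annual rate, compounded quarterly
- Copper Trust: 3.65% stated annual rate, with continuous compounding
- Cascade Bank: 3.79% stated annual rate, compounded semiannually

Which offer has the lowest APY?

Beacon Capital: (1 + 0.0341/4)^4 − 1 = 3.454%
Copper Trust: e^0.0365 − 1 = 3.717%
Cascade Bank: (1 + 0.0379/2)^2 − 1 = 3.826%
The lowest effective annual rate is Beacon Capital at 3.454%.

Beacon Capital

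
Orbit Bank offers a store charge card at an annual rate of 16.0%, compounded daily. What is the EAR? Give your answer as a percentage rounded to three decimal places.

EAR = (1 + 0.160/365)^365 − 1.
= 1.173470 − 1 = 17.347%.

17.347%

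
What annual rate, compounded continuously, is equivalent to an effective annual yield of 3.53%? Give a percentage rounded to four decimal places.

3.4691%

Continuous: nominal r satisfies e^r − 1 = 0.0353.
r = ln(1 + 0.0353) = ln(1.0353) = 0.034691 = 3.4691%.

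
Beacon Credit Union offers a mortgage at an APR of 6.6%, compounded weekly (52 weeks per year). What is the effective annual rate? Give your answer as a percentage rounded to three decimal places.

EAR = (1 + 0.066/52)^52 − 1.
= (1 + 0.001269)^52 − 1 = 1.068182 − 1 = 6.818%.

6.818%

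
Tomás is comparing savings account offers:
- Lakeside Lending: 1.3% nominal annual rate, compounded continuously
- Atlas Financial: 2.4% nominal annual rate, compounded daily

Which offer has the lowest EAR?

Lakeside Lending

Lakeside Lending: e^0.013 − 1 = 1.308%
Atlas Financial: (1 + 0.024/365)^365 − 1 = 2.429%
The lowest effective annual rate is Lakeside Lending at 1.308%.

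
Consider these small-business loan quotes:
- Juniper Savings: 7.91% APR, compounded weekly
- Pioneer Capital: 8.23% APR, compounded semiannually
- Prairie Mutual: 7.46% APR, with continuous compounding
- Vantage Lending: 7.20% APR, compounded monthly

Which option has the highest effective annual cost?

Juniper Savings: (1 + 0.0791/52)^52 − 1 = 8.225%
Pioneer Capital: (1 + 0.0823/2)^2 − 1 = 8.399%
Prairie Mutual: e^0.0746 − 1 = 7.745%
Vantage Lending: (1 + 0.0720/12)^12 − 1 = 7.442%
The highest effective annual rate is Pioneer Capital at 8.399%.

Pioneer Capital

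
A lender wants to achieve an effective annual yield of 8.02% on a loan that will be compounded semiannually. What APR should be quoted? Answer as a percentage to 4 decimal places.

7.8653%

(1 + r/2)^2 − 1 = 0.0802, so 1 + r/2 = 1.0802^(1/2).
r/2 = 0.039327, so r = 0.078653 = 7.8653%.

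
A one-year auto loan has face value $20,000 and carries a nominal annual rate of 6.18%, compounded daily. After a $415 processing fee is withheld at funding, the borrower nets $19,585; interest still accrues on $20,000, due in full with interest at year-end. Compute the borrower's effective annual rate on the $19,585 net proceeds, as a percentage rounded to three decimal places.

Amount owed after one year: 20,000 × (1 + 0.0618/365)^365 = 20,000 × 1.063744 = $21,274.88.
Effective rate on net proceeds: 21,274.88 / 19,585 − 1 = 0.086284 = 8.628%.

8.628%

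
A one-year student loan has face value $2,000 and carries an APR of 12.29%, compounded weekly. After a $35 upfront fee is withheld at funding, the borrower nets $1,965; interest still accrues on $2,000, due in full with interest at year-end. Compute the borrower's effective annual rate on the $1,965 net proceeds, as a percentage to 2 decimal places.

15.07%

Amount owed after one year: 2,000 × (1 + 0.1229/52)^52 = 2,000 × 1.130607 = $2,261.21.
Effective rate on net proceeds: 2,261.21 / 1,965 − 1 = 0.150745 = 15.07%.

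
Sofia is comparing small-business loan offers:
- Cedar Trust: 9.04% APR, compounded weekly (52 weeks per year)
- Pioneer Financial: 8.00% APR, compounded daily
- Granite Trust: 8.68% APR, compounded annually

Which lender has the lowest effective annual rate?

Cedar Trust: (1 + 0.0904/52)^52 − 1 = 9.453%
Pioneer Financial: (1 + 0.0800/365)^365 − 1 = 8.328%
Granite Trust: compounded annually, EAR = 8.680%
The lowest effective annual rate is Pioneer Financial at 8.328%.

Pioneer Financial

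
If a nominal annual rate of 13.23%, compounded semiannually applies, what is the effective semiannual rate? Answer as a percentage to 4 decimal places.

6.6150%

With a nominal annual rate compounded semiannually, the periodic rate is the nominal rate divided by 2.
i = 0.1323 / 2 = 0.0661500 = 6.6150%.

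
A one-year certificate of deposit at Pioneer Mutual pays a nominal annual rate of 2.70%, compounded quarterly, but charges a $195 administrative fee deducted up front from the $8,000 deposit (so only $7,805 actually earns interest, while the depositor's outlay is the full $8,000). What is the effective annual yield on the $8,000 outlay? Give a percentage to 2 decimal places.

Value after one year: 7,805 × (1 + 0.0270/4)^4 = 7,805 × 1.027275 = $8,017.88.
Effective yield on the $8,000 outlay: 8,017.88 / 8,000 − 1 = 0.002235 = 0.22%.

0.22%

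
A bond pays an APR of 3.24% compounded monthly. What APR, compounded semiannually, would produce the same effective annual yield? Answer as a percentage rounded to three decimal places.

EAR = (1 + 0.0324/12)^12 − 1 = 0.032885.
Solve (1 + r/2)^2 = 1.032885: r/2 = 1.032885^(1/2) − 1 = 0.016310, so r = 0.032619 = 3.262%.

3.262%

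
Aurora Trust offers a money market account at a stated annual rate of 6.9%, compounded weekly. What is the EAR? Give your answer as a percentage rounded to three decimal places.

EAR = (1 + 0.069/52)^52 − 1.
= 1.071387 − 1 = 7.139%.

7.139%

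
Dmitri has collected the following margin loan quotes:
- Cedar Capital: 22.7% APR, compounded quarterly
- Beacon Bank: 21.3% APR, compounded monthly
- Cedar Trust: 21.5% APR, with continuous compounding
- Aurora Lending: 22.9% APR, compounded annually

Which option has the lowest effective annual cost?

Cedar Capital: (1 + 0.227/4)^4 − 1 = 24.706%
Beacon Bank: (1 + 0.213/12)^12 − 1 = 23.508%
Cedar Trust: e^0.215 − 1 = 23.986%
Aurora Lending: compounded annually, EAR = 22.900%
The lowest effective annual rate is Aurora Lending at 22.900%.

Aurora Lending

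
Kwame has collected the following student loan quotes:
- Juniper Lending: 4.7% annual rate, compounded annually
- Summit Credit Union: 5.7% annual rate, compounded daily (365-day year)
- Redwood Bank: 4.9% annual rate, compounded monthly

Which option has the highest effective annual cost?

Juniper Lending: compounded annually, EAR = 4.700%
Summit Credit Union: (1 + 0.057/365)^365 − 1 = 5.865%
Redwood Bank: (1 + 0.049/12)^12 − 1 = 5.012%
The highest effective annual rate is Summit Credit Union at 5.865%.

Summit Credit Union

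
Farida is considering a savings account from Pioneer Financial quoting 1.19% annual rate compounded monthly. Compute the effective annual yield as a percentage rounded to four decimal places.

1.1965%

EAR = (1 + 0.0119/12)^12 − 1.
= (1 + 0.000992)^12 − 1 = 1.011965 − 1 = 1.1965%.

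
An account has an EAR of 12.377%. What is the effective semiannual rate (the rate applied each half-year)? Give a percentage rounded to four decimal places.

The per-half-year rate i satisfies (1 + i)^2 = 1 + 0.12377.
i = 1.12377^(1/2) − 1 = 0.0600802 = 6.0080%.

6.0080%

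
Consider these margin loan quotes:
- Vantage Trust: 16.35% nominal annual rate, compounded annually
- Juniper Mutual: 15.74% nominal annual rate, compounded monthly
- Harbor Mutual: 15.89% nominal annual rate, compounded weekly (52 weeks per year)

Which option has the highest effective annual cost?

Vantage Trust: compounded annually, EAR = 16.350%
Juniper Mutual: (1 + 0.1574/12)^12 − 1 = 16.927%
Harbor Mutual: (1 + 0.1589/52)^52 − 1 = 17.194%
The highest effective annual rate is Harbor Mutual at 17.194%.

Harbor Mutual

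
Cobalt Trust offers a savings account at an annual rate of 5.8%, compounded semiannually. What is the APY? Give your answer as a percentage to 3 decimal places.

5.884%

EAR = (1 + 0.058/2)^2 − 1.
= 1.058841 − 1 = 5.884%.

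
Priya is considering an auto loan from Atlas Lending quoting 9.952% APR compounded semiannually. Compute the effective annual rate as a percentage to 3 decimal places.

10.200%

EAR = (1 + 0.09952/2)^2 − 1.
= 1.101996 − 1 = 10.200%.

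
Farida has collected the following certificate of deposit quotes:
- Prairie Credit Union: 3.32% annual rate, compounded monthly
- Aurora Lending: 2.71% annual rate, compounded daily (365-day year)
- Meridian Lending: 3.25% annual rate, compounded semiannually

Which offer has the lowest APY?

Prairie Credit Union: (1 + 0.0332/12)^12 − 1 = 3.371%
Aurora Lending: (1 + 0.0271/365)^365 − 1 = 2.747%
Meridian Lending: (1 + 0.0325/2)^2 − 1 = 3.276%
The lowest effective annual rate is Aurora Lending at 2.747%.

Aurora Lending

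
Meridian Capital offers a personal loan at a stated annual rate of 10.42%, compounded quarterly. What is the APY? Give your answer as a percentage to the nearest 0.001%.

EAR = (1 + 0.1042/4)^4 − 1.
= (1 + 0.026050)^4 − 1 = 1.108343 − 1 = 10.834%.

10.834%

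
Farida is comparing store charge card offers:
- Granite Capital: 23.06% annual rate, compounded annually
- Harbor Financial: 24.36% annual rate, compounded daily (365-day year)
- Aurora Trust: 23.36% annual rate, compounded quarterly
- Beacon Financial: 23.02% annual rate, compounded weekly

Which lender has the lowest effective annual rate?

Granite Capital

Granite Capital: compounded annually, EAR = 23.060%
Harbor Financial: (1 + 0.2436/365)^365 − 1 = 27.573%
Aurora Trust: (1 + 0.2336/4)^4 − 1 = 25.487%
Beacon Financial: (1 + 0.2302/52)^52 − 1 = 25.821%
The lowest effective annual rate is Granite Capital at 23.060%.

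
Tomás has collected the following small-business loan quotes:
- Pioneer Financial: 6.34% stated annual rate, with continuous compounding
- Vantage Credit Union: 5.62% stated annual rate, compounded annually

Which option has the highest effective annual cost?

Pioneer Financial: e^0.0634 − 1 = 6.545%
Vantage Credit Union: compounded annually, EAR = 5.620%
The highest effective annual rate is Pioneer Financial at 6.545%.

Pioneer Financial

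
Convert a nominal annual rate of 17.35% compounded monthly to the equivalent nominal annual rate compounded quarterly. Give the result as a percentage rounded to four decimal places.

17.6021%

EAR = (1 + 0.1735/12)^12 − 1 = 0.187984.
Solve (1 + r/4)^4 = 1.187984: r/4 = 1.187984^(1/4) − 1 = 0.044005, so r = 0.176021 = 17.6021%.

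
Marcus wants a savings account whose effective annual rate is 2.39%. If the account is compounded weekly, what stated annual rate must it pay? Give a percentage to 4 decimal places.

2.3624%

(1 + r/52)^52 − 1 = 0.0239, so 1 + r/52 = 1.0239^(1/52).
r/52 = 0.000454, so r = 0.023624 = 2.3624%.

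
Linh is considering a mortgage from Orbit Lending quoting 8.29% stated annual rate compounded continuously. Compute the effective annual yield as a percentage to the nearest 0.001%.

8.643%

With continuous compounding, EAR = e^0.0829 − 1.
e^0.0829 = 1.086433, so EAR = 0.086433 = 8.643%.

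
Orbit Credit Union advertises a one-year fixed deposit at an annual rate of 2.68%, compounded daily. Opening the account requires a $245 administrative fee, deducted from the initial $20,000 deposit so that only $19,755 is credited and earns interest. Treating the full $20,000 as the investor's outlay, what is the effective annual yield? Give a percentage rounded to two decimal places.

Value after one year: 19,755 × (1 + 0.0268/365)^365 = 19,755 × 1.027161 = $20,291.57.
Effective yield on the $20,000 outlay: 20,291.57 / 20,000 − 1 = 0.014579 = 1.46%.

1.46%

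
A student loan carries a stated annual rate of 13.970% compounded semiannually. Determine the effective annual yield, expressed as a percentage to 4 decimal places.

EAR = (1 + 0.13970/2)^2 − 1.
= (1 + 0.069850)^2 − 1 = 1.144579 − 1 = 14.4579%.

14.4579%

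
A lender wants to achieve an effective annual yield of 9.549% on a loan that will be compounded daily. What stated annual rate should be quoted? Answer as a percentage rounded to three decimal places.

(1 + r/365)^365 − 1 = 0.09549, so 1 + r/365 = 1.09549^(1/365).
r/365 = 0.000250, so r = 0.091213 = 9.121%.

9.121%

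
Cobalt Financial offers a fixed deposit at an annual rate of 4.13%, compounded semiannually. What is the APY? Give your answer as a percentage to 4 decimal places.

EAR = (1 + 0.0413/2)^2 − 1.
= (1 + 0.020650)^2 − 1 = 1.041726 − 1 = 4.1726%.

4.1726%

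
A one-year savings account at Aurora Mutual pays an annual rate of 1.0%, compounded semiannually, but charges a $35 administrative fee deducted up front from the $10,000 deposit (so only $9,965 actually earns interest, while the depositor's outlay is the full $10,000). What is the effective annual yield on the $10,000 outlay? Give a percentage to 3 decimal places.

0.649%

Value after one year: 9,965 × (1 + 0.010/2)^2 = 9,965 × 1.010025 = $10,064.90.
Effective yield on the $10,000 outlay: 10,064.90 / 10,000 − 1 = 0.006490 = 0.649%.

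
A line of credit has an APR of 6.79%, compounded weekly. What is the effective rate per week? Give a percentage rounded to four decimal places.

0.1306%

With a nominal annual rate compounded weekly, the periodic rate is the nominal rate divided by 52.
i = 0.0679 / 52 = 0.0013058 = 0.1306%.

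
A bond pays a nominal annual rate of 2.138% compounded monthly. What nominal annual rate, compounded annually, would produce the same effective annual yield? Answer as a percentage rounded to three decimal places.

EAR = (1 + 0.02138/12)^12 − 1 = 0.021591.
Compounded annually, the equivalent nominal rate is the EAR itself: 2.159%.

2.159%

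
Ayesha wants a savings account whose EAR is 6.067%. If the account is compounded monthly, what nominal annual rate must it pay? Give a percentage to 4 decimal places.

5.9046%

(1 + r/12)^12 − 1 = 0.06067, so 1 + r/12 = 1.06067^(1/12).
r/12 = 0.004920, so r = 0.059046 = 5.9046%.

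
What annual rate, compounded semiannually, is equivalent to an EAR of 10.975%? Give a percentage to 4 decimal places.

10.6893%

(1 + r/2)^2 − 1 = 0.10975, so 1 + r/2 = 1.10975^(1/2).
r/2 = 0.053447, so r = 0.106893 = 10.6893%.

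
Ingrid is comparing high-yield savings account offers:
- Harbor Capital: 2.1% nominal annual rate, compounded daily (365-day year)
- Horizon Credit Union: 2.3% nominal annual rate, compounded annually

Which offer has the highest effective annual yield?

Harbor Capital: (1 + 0.021/365)^365 − 1 = 2.122%
Horizon Credit Union: compounded annually, EAR = 2.300%
The highest effective annual rate is Horizon Credit Union at 2.300%.

Horizon Credit Union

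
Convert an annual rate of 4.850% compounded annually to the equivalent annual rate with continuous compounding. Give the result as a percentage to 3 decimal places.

4.736%

Compounded annually, EAR = nominal = 0.048500.
Equivalent continuous rate: r = ln(1 + 0.048500) = 0.047361 = 4.736%.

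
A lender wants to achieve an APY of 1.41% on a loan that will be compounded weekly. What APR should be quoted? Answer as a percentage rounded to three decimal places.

1.400%

(1 + r/52)^52 − 1 = 0.0141, so 1 + r/52 = 1.0141^(1/52).
r/52 = 0.000269, so r = 0.014003 = 1.400%.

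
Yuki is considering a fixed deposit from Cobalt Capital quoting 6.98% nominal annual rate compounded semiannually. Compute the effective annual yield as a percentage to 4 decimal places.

7.1018%

EAR = (1 + 0.0698/2)^2 − 1.
= 1.071018 − 1 = 7.1018%.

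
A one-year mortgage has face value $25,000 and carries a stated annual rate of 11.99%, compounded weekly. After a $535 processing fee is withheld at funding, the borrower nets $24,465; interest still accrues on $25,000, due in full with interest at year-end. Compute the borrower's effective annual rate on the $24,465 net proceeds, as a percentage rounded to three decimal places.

Amount owed after one year: 25,000 × (1 + 0.1199/52)^52 = 25,000 × 1.127229 = $28,180.71.
Effective rate on net proceeds: 28,180.71 / 24,465 − 1 = 0.151879 = 15.188%.

15.188%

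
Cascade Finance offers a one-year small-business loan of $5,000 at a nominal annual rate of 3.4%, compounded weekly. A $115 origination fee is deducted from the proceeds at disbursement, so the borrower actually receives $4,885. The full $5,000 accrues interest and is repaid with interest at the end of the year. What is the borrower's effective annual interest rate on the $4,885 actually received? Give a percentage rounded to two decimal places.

Amount owed after one year: 5,000 × (1 + 0.034/52)^52 = 5,000 × 1.034573 = $5,172.87.
Effective rate on net proceeds: 5,172.87 / 4,885 − 1 = 0.058928 = 5.89%.

5.89%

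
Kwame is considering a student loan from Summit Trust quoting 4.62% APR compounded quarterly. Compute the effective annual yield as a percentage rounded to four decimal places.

EAR = (1 + 0.0462/4)^4 − 1.
= 1.047007 − 1 = 4.7007%.

4.7007%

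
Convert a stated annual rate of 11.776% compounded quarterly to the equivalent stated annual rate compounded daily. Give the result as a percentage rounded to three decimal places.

11.608%

EAR = (1 + 0.11776/4)^4 − 1 = 0.123063.
Solve (1 + r/365)^365 = 1.123063: r/365 = 1.123063^(1/365) − 1 = 0.000318, so r = 0.116078 = 11.608%.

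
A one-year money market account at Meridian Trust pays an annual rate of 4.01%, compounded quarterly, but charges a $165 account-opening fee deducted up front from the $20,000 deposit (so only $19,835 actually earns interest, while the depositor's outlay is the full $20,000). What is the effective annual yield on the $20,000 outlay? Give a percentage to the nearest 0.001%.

Value after one year: 19,835 × (1 + 0.0401/4)^4 = 19,835 × 1.040707 = $20,642.42.
Effective yield on the $20,000 outlay: 20,642.42 / 20,000 − 1 = 0.032121 = 3.212%.

3.212%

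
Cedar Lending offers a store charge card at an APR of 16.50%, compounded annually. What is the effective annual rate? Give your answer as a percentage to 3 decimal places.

16.500%

Annual compounding means the effective rate equals the nominal rate: 16.500%.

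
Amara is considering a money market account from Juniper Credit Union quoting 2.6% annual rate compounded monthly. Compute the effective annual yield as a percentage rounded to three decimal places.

EAR = (1 + 0.026/12)^12 − 1.
= (1 + 0.002167)^12 − 1 = 1.026312 − 1 = 2.631%.

2.631%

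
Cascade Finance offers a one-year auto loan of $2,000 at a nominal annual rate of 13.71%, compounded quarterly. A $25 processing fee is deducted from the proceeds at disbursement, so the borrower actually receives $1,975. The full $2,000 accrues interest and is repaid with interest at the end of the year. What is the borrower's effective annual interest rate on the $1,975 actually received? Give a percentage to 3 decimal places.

15.880%

Amount owed after one year: 2,000 × (1 + 0.1371/4)^4 = 2,000 × 1.144311 = $2,288.62.
Effective rate on net proceeds: 2,288.62 / 1,975 − 1 = 0.158796 = 15.880%.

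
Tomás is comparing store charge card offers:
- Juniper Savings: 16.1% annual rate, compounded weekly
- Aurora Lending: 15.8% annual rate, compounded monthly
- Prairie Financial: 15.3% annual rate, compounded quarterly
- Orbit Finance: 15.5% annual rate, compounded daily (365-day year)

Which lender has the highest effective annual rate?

Juniper Savings: (1 + 0.161/52)^52 − 1 = 17.439%
Aurora Lending: (1 + 0.158/12)^12 − 1 = 16.996%
Prairie Financial: (1 + 0.153/4)^4 − 1 = 16.200%
Orbit Finance: (1 + 0.155/365)^365 − 1 = 16.762%
The highest effective annual rate is Juniper Savings at 17.439%.

Juniper Savings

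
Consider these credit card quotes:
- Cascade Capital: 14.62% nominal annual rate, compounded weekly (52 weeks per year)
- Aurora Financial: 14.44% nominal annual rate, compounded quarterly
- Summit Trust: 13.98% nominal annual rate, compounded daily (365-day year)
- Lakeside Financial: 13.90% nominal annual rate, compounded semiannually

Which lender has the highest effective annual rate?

Cascade Capital

Cascade Capital: (1 + 0.1462/52)^52 − 1 = 15.719%
Aurora Financial: (1 + 0.1444/4)^4 − 1 = 15.241%
Summit Trust: (1 + 0.1398/365)^365 − 1 = 15.001%
Lakeside Financial: (1 + 0.1390/2)^2 − 1 = 14.383%
The highest effective annual rate is Cascade Capital at 15.719%.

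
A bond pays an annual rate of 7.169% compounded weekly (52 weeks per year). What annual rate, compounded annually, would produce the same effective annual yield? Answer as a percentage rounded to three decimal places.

EAR = (1 + 0.07169/52)^52 − 1 = 0.074269.
Compounded annually, the equivalent nominal rate is the EAR itself: 7.427%.

7.427%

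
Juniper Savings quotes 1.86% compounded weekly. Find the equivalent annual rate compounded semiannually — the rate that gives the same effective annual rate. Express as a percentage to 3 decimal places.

1.868%

EAR = (1 + 0.0186/52)^52 − 1 = 0.018771.
Solve (1 + r/2)^2 = 1.018771: r/2 = 1.018771^(1/2) − 1 = 0.009342, so r = 0.018683 = 1.868%.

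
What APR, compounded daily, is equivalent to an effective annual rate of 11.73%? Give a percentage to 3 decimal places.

11.093%

(1 + r/365)^365 − 1 = 0.1173, so 1 + r/365 = 1.1173^(1/365).
r/365 = 0.000304, so r = 0.110932 = 11.093%.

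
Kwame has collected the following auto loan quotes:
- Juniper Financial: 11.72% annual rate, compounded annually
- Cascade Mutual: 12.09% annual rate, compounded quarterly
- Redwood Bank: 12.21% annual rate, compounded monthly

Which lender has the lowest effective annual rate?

Juniper Financial

Juniper Financial: compounded annually, EAR = 11.720%
Cascade Mutual: (1 + 0.1209/4)^4 − 1 = 12.649%
Redwood Bank: (1 + 0.1221/12)^12 − 1 = 12.917%
The lowest effective annual rate is Juniper Financial at 11.720%.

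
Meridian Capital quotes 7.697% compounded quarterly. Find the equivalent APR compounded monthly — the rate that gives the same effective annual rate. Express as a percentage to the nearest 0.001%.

7.648%

EAR = (1 + 0.07697/4)^4 − 1 = 0.079220.
Solve (1 + r/12)^12 = 1.079220: r/12 = 1.079220^(1/12) − 1 = 0.006373, so r = 0.076482 = 7.648%.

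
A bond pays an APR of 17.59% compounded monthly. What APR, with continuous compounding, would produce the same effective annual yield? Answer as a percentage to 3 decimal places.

EAR = (1 + 0.1759/12)^12 − 1 = 0.190798.
Equivalent continuous rate: r = ln(1 + 0.190798) = 0.174623 = 17.462%.

17.462%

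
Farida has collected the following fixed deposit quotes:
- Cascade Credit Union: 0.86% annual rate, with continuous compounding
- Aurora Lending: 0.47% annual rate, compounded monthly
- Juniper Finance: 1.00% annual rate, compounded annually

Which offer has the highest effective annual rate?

Juniper Finance

Cascade Credit Union: e^0.0086 − 1 = 0.864%
Aurora Lending: (1 + 0.0047/12)^12 − 1 = 0.471%
Juniper Finance: compounded annually, EAR = 1.000%
The highest effective annual rate is Juniper Finance at 1.000%.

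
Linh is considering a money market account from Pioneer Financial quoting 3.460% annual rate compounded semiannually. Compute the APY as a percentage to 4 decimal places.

EAR = (1 + 0.03460/2)^2 − 1.
= 1.034899 − 1 = 3.4899%.

3.4899%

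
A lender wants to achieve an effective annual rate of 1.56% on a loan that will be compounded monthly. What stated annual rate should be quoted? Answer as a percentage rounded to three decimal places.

1.549%

(1 + r/12)^12 − 1 = 0.0156, so 1 + r/12 = 1.0156^(1/12).
r/12 = 0.001291, so r = 0.015490 = 1.549%.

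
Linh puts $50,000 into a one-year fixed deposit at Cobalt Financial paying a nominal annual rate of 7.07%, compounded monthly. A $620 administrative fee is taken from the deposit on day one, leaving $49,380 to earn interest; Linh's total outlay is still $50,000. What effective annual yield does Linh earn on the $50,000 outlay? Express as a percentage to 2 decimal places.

5.97%

Value after one year: 49,380 × (1 + 0.0707/12)^12 = 49,380 × 1.073037 = $52,986.55.
Effective yield on the $50,000 outlay: 52,986.55 / 50,000 − 1 = 0.059731 = 5.97%.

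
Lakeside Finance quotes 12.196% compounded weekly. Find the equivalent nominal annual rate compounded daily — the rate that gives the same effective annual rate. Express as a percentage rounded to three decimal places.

EAR = (1 + 0.12196/52)^52 − 1 = 0.129548.
Solve (1 + r/365)^365 = 1.129548: r/365 = 1.129548^(1/365) − 1 = 0.000334, so r = 0.121838 = 12.184%.

12.184%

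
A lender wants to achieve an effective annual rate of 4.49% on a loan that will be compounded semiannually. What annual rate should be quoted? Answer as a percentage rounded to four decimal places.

(1 + r/2)^2 − 1 = 0.0449, so 1 + r/2 = 1.0449^(1/2).
r/2 = 0.022204, so r = 0.044407 = 4.4407%.

4.4407%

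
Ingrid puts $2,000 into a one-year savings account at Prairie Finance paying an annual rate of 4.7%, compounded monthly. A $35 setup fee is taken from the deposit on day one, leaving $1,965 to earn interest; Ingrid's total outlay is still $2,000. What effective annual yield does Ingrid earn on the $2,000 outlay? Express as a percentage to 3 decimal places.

2.969%

Value after one year: 1,965 × (1 + 0.047/12)^12 = 1,965 × 1.048026 = $2,059.37.
Effective yield on the $2,000 outlay: 2,059.37 / 2,000 − 1 = 0.029685 = 2.969%.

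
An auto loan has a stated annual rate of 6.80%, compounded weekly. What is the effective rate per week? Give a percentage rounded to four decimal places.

0.1308%

With a nominal annual rate compounded weekly, the periodic rate is the nominal rate divided by 52.
i = 0.0680 / 52 = 0.0013077 = 0.1308%.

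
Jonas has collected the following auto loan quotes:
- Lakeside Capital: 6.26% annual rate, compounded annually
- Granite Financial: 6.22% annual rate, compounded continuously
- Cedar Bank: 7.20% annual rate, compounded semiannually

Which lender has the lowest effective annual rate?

Lakeside Capital: compounded annually, EAR = 6.260%
Granite Financial: e^0.0622 − 1 = 6.418%
Cedar Bank: (1 + 0.0720/2)^2 − 1 = 7.330%
The lowest effective annual rate is Lakeside Capital at 6.260%.

Lakeside Capital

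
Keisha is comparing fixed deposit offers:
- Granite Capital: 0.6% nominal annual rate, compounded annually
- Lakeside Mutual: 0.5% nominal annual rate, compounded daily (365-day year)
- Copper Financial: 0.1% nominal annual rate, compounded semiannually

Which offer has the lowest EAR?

Copper Financial

Granite Capital: compounded annually, EAR = 0.600%
Lakeside Mutual: (1 + 0.005/365)^365 − 1 = 0.501%
Copper Financial: (1 + 0.001/2)^2 − 1 = 0.100%
The lowest effective annual rate is Copper Financial at 0.100%.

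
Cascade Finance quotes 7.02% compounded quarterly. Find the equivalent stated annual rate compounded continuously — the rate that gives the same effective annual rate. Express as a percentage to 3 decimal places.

6.959%

EAR = (1 + 0.0702/4)^4 − 1 = 0.072070.
Equivalent continuous rate: r = ln(1 + 0.072070) = 0.069591 = 6.959%.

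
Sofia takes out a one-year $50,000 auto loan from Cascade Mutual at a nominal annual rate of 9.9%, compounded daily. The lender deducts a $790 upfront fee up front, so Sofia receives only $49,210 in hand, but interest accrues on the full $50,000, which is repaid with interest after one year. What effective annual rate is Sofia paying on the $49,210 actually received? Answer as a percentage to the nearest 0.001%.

12.178%

Amount owed after one year: 50,000 × (1 + 0.099/365)^365 = 50,000 × 1.104051 = $55,202.57.
Effective rate on net proceeds: 55,202.57 / 49,210 − 1 = 0.121776 = 12.178%.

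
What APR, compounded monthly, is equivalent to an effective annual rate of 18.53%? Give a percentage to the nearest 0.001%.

17.121%

(1 + r/12)^12 − 1 = 0.1853, so 1 + r/12 = 1.1853^(1/12).
r/12 = 0.014267, so r = 0.171206 = 17.121%.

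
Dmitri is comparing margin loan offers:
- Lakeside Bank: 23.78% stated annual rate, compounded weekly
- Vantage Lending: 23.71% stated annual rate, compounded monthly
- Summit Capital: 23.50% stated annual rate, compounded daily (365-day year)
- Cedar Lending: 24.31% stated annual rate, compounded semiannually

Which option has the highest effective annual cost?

Lakeside Bank: (1 + 0.2378/52)^52 − 1 = 26.777%
Vantage Lending: (1 + 0.2371/12)^12 − 1 = 26.464%
Summit Capital: (1 + 0.2350/365)^365 − 1 = 26.481%
Cedar Lending: (1 + 0.2431/2)^2 − 1 = 25.787%
The highest effective annual rate is Lakeside Bank at 26.777%.

Lakeside Bank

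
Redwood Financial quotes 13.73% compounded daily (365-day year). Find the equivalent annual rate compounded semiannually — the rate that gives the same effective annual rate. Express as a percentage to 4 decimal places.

EAR = (1 + 0.1373/365)^365 − 1 = 0.147143.
Solve (1 + r/2)^2 = 1.147143: r/2 = 1.147143^(1/2) − 1 = 0.071047, so r = 0.142095 = 14.2095%.

14.2095%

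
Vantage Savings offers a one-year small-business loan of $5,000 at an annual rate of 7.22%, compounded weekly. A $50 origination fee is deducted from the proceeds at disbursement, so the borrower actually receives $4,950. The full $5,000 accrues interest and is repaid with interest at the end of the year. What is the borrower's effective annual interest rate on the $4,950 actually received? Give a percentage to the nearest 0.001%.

8.567%

Amount owed after one year: 5,000 × (1 + 0.0722/52)^52 = 5,000 × 1.074816 = $5,374.08.
Effective rate on net proceeds: 5,374.08 / 4,950 − 1 = 0.085673 = 8.567%.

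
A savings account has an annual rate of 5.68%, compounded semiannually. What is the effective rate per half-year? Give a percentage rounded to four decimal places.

With a nominal annual rate compounded semiannually, the periodic rate is the nominal rate divided by 2.
i = 0.0568 / 2 = 0.0284000 = 2.8400%.

2.8400%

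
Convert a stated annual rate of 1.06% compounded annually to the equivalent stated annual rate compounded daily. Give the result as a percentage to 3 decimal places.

Compounded annually, EAR = nominal = 0.010600.
Solve (1 + r/365)^365 = 1.010600: r/365 = 1.010600^(1/365) − 1 = 0.000029, so r = 0.010544 = 1.054%.

1.054%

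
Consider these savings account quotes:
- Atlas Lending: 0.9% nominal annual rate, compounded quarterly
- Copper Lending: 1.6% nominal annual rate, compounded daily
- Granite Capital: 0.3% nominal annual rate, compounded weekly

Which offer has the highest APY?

Atlas Lending: (1 + 0.009/4)^4 − 1 = 0.903%
Copper Lending: (1 + 0.016/365)^365 − 1 = 1.613%
Granite Capital: (1 + 0.003/52)^52 − 1 = 0.300%
The highest effective annual rate is Copper Lending at 1.613%.

Copper Lending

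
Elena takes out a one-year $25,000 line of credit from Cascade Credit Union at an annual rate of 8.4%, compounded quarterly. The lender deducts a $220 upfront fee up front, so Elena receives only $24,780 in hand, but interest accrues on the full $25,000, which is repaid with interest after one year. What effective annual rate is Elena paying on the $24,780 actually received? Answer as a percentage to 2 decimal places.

9.63%

Amount owed after one year: 25,000 × (1 + 0.084/4)^4 = 25,000 × 1.086683 = $27,167.08.
Effective rate on net proceeds: 27,167.08 / 24,780 − 1 = 0.096331 = 9.63%.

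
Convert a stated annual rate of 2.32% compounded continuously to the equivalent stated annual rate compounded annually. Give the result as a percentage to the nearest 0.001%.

EAR under continuous compounding: e^0.0232 − 1 = 0.023471.
Compounded annually, the equivalent nominal rate is the EAR itself: 2.347%.

2.347%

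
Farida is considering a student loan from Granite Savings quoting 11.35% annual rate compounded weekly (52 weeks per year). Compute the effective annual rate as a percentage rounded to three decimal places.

12.005%

EAR = (1 + 0.1135/52)^52 − 1.
= 1.120053 − 1 = 12.005%.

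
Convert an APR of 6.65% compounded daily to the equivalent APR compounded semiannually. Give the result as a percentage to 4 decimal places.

EAR = (1 + 0.0665/365)^365 − 1 = 0.068754.
Solve (1 + r/2)^2 = 1.068754: r/2 = 1.068754^(1/2) − 1 = 0.033806, so r = 0.067612 = 6.7612%.

6.7612%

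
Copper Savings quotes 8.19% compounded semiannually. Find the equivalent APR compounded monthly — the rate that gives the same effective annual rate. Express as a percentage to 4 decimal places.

EAR = (1 + 0.0819/2)^2 − 1 = 0.083577.
Solve (1 + r/12)^12 = 1.083577: r/12 = 1.083577^(1/12) − 1 = 0.006711, so r = 0.080537 = 8.0537%.

8.0537%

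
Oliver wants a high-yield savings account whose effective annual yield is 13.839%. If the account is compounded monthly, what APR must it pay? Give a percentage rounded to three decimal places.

(1 + r/12)^12 − 1 = 0.13839, so 1 + r/12 = 1.13839^(1/12).
r/12 = 0.010860, so r = 0.130318 = 13.032%.

13.032%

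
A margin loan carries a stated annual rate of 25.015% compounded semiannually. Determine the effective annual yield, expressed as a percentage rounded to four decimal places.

26.5794%

EAR = (1 + 0.25015/2)^2 − 1.
= (1 + 0.125075)^2 − 1 = 1.265794 − 1 = 26.5794%.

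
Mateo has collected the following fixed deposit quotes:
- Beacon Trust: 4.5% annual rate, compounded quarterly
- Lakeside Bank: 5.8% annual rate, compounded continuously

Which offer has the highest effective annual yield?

Beacon Trust: (1 + 0.045/4)^4 − 1 = 4.577%
Lakeside Bank: e^0.058 − 1 = 5.971%
The highest effective annual rate is Lakeside Bank at 5.971%.

Lakeside Bank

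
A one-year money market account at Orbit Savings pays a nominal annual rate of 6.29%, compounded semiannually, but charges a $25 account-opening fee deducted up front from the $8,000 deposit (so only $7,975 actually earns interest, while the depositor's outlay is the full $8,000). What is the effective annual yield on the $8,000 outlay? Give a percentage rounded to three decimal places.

Value after one year: 7,975 × (1 + 0.0629/2)^2 = 7,975 × 1.063889 = $8,484.52.
Effective yield on the $8,000 outlay: 8,484.52 / 8,000 − 1 = 0.060564 = 6.056%.

6.056%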